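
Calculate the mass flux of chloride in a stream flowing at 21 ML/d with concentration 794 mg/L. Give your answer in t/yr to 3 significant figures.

6090 t/yr

21 ML/d = 0.2431 m³/s.
Mass flux = Q·C = 0.2431 m³/s × 794 g/m³ = 193 g/s.
= 193 g/s × 31.56 = 6090 t/yr.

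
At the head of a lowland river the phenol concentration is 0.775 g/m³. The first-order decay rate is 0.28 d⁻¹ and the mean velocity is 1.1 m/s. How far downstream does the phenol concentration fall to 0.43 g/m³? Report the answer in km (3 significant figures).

From C = C₀·e^(−kt), t = ln(C₀/C)/k = ln(0.775/0.43)/0.28 = 0.5891/0.28 = 2.104 d.
Distance = v·t = 1.1 m/s × 1.818e+05 s = 1.999e+05 m = 199.9 km.

200 km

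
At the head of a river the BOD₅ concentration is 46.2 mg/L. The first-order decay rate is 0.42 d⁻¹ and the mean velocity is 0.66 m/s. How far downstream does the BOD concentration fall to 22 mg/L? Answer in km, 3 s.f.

101 km

From C = C₀·e^(−kt), t = ln(C₀/C)/k = ln(46.2/22)/0.42 = 0.7419/0.42 = 1.767 d.
Distance = v·t = 0.66 m/s × 1.526e+05 s = 1.007e+05 m = 100.7 km.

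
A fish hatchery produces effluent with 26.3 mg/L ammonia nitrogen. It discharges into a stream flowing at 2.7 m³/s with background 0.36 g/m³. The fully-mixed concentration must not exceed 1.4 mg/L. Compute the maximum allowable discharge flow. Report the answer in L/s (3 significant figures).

Mass balance at complete mixing: C_std·(Q_w + Q_r) = Q_w·C_e + Q_r·C_b.
Rearranging, Q_w = Q_r·(C_std − C_b)/(C_e − C_std) = 2.7·(1.4 − 0.36) / (26.3 − 1.4) = 0.1128 m³/s.
= 112.8 L/s.

113 L/s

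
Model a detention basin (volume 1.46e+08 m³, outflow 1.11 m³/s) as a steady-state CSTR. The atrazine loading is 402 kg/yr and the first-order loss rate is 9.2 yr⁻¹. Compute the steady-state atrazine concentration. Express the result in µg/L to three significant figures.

0.292 µg/L

Outflow Q = 1.11 m³/s × 3.156e+07 s/yr = 3.503e+07 m³/yr.
Steady-state CSTR mass balance: W = Q·C + k·V·C, so C = W/(Q + kV).
Q + kV = 3.503e+07 + 9.2·1.46e+08 = 1.378e+09 m³/yr.
C = 402/1.378e+09 = 2.917e-07 kg/m³ = 0.0002917 mg/L = 0.2917 µg/L.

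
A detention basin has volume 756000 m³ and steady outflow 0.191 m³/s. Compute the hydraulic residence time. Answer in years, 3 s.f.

Q = 0.191 m³/s × 3.156e+07 s/yr = 6.028e+06 m³/yr.
Hydraulic residence time τ = V/Q = 756000/6.028e+06 = 0.1254 yr.

0.125 yr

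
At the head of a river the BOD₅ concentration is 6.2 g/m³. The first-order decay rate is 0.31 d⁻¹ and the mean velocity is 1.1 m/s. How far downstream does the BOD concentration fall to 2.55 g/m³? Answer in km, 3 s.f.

From C = C₀·e^(−kt), t = ln(C₀/C)/k = ln(6.2/2.55)/0.31 = 0.8885/0.31 = 2.866 d.
Distance = v·t = 1.1 m/s × 2.476e+05 s = 2.724e+05 m = 272.4 km.

272 km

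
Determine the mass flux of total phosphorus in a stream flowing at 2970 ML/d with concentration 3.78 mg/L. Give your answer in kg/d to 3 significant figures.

11200 kg/d

2970 ML/d = 34.38 m³/s.
Mass flux = Q·C = 34.38 m³/s × 3.78 g/m³ = 129.9 g/s.
= 129.9 g/s × 86.4 = 1.123e+04 kg/d.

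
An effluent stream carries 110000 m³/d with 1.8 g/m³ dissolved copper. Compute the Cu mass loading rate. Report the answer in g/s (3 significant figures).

110000 m³/d = 1.273 m³/s.
Mass flux = Q·C = 1.273 m³/s × 1.8 g/m³ = 2.292 g/s.

2.29 g/s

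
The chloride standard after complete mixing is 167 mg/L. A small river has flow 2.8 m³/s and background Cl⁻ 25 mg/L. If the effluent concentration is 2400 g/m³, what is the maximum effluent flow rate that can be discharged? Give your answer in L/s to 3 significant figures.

178 L/s

Mass balance at complete mixing: C_std·(Q_w + Q_r) = Q_w·C_e + Q_r·C_b.
Rearranging, Q_w = Q_r·(C_std − C_b)/(C_e − C_std) = 2.8·(167 − 25) / (2400 − 167) = 0.1781 m³/s.
= 178.1 L/s.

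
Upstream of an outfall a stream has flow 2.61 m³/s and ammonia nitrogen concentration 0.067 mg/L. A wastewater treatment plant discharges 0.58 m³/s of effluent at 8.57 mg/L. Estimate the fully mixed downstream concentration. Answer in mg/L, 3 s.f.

Conservation of mass across the mixing zone: C = (0.58·8.57 + 2.61·0.067) / (0.58 + 2.61) = 5.145/3.19 = 1.613 mg/L.

1.61 mg/L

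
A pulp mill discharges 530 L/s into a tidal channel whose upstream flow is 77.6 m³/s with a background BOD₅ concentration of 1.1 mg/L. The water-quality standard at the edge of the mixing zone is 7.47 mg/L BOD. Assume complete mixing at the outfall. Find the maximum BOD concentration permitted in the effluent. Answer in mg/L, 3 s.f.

940 mg/L

530 L/s = 0.53 m³/s.
Mass balance: 7.47·78.13 = 0.53·Cₑ + 77.6·1.1.
Cₑ = (583.6 − 85.36) / 0.53 = 940.1 mg/L.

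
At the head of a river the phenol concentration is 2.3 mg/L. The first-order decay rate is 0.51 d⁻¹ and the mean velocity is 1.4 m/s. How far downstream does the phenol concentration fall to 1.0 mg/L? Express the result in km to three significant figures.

From C = C₀·e^(−kt), t = ln(C₀/C)/k = ln(2.3/1.0)/0.51 = 0.8329/0.51 = 1.633 d.
Distance = v·t = 1.4 m/s × 1.411e+05 s = 1.975e+05 m = 197.5 km.

198 km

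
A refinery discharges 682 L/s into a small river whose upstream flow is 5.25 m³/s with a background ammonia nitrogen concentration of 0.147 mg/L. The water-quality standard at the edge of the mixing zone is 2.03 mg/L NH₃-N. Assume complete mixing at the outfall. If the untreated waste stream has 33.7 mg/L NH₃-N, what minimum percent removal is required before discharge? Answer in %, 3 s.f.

51.0 %

682 L/s = 0.682 m³/s.
Mass balance: 2.03·5.932 = 0.682·Cₑ + 5.25·0.147.
Cₑ = (12.04 − 0.7717) / 0.682 = 16.53 mg/L.
Required removal = 1 − 16.53/33.7 = 50.96 %.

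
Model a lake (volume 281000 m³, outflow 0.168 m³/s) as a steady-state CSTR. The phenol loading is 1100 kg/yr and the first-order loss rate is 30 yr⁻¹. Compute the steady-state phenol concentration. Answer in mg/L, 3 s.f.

Outflow Q = 0.168 m³/s × 3.156e+07 s/yr = 5.302e+06 m³/yr.
Steady-state CSTR mass balance: W = Q·C + k·V·C, so C = W/(Q + kV).
Q + kV = 5.302e+06 + 30·281000 = 1.373e+07 m³/yr.
C = 1100/1.373e+07 = 8.011e-05 kg/m³ = 0.08011 mg/L.

0.0801 mg/L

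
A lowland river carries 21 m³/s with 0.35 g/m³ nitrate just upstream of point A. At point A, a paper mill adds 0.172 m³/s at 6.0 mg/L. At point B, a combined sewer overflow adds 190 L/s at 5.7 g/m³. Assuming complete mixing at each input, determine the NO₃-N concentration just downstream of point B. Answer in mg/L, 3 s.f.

After input A: C = (21·0.35 + 0.172·6) / 21.17 = 0.3959 mg/L.
190 L/s = 0.19 m³/s.
After input B: C = (21.17·0.3959 + 0.19·5.7) / 21.36 = 0.4431 mg/L.

0.443 mg/L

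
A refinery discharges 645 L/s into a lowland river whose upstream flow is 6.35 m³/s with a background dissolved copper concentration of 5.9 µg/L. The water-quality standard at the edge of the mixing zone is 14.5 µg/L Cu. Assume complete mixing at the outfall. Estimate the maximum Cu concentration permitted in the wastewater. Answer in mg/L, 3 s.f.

0.0992 mg/L

645 L/s = 0.645 m³/s.
5.9 µg/L = 0.0059 mg/L.
14.5 µg/L = 0.0145 mg/L.
Mass balance: 0.0145·6.995 = 0.645·Cₑ + 6.35·0.0059.
Cₑ = (0.1014 − 0.03747) / 0.645 = 0.09917 mg/L.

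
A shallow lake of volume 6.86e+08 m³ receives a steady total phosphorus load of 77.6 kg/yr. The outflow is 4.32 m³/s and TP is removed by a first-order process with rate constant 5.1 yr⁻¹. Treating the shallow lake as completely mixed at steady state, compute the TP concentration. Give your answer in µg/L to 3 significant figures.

Outflow Q = 4.32 m³/s × 3.156e+07 s/yr = 1.363e+08 m³/yr.
Steady-state CSTR mass balance: W = Q·C + k·V·C, so C = W/(Q + kV).
Q + kV = 1.363e+08 + 5.1·6.86e+08 = 3.635e+09 m³/yr.
C = 77.6/3.635e+09 = 2.135e-08 kg/m³ = 2.135e-05 mg/L = 0.02135 µg/L.

0.0213 µg/L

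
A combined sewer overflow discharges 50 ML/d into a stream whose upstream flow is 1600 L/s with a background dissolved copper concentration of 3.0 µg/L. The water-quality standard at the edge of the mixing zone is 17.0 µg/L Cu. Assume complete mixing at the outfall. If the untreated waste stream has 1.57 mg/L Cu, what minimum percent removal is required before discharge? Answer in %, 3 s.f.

96.5 %

50 ML/d = 0.5787 m³/s.
1600 L/s = 1.6 m³/s.
3.0 µg/L = 0.003 mg/L.
17.0 µg/L = 0.017 mg/L.
Mass balance: 0.017·2.179 = 0.5787·Cₑ + 1.6·0.003.
Cₑ = (0.03704 − 0.0048) / 0.5787 = 0.05571 mg/L.
Required removal = 1 − 0.05571/1.57 = 96.45 %.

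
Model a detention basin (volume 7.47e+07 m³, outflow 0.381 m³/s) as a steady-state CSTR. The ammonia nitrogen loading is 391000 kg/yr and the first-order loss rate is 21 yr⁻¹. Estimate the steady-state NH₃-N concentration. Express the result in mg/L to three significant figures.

Outflow Q = 0.381 m³/s × 3.156e+07 s/yr = 1.202e+07 m³/yr.
Steady-state CSTR mass balance: W = Q·C + k·V·C, so C = W/(Q + kV).
Q + kV = 1.202e+07 + 21·7.47e+07 = 1.581e+09 m³/yr.
C = 391000/1.581e+09 = 0.0002474 kg/m³ = 0.2474 mg/L.

0.247 mg/L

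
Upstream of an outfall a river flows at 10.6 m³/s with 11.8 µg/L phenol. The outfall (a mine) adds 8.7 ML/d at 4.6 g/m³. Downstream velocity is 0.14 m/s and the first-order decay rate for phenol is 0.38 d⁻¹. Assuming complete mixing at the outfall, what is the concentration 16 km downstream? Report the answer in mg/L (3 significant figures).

0.0333 mg/L

8.7 ML/d = 0.1007 m³/s.
11.8 µg/L = 0.0118 mg/L.
After complete mixing, C₀ = (0.1007·4.6 + 10.6·0.0118) / 10.7 = 0.05498 mg/L.
Travel time t = 1.6e+04 m / 0.14 m/s = 1.143e+05 s = 1.323 d.
C = 0.05498·exp(−0.38·1.323) = 0.05498·0.6049 = 0.03326 mg/L.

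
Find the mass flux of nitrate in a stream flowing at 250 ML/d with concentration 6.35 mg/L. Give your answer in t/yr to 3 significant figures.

250 ML/d = 2.894 m³/s.
Mass flux = Q·C = 2.894 m³/s × 6.35 g/m³ = 18.37 g/s.
= 18.37 g/s × 31.56 = 579.8 t/yr.

580 t/yr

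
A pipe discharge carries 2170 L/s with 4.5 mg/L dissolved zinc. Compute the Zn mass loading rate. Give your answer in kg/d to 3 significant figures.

2170 L/s = 2.17 m³/s.
Mass flux = Q·C = 2.17 m³/s × 4.5 g/m³ = 9.765 g/s.
= 9.765 g/s × 86.4 = 843.7 kg/d.

844 kg/d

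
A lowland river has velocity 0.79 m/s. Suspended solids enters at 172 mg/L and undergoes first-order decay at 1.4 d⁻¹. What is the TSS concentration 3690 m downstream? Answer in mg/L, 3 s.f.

Travel time t = 3690 m / 0.79 m/s = 3690/0.79 = 4671 s = 0.05406 d.
First-order decay: C = 172·exp(−1.4·0.05406) = 172·0.9271 = 159.5 mg/L.

159 mg/L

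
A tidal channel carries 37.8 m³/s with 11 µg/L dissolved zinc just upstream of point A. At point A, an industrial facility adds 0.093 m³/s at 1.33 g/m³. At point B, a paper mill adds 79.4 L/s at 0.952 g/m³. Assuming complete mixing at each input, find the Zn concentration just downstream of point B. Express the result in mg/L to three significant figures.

0.0162 mg/L

11 µg/L = 0.011 mg/L.
After input A: C = (37.8·0.011 + 0.093·1.33) / 37.89 = 0.01424 mg/L.
79.4 L/s = 0.0794 m³/s.
After input B: C = (37.89·0.01424 + 0.0794·0.952) / 37.97 = 0.0162 mg/L.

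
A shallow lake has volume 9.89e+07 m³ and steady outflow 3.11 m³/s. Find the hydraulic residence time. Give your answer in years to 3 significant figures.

1.01 yr

Q = 3.11 m³/s × 3.156e+07 s/yr = 9.814e+07 m³/yr.
Hydraulic residence time τ = V/Q = 9.89e+07/9.814e+07 = 1.008 yr.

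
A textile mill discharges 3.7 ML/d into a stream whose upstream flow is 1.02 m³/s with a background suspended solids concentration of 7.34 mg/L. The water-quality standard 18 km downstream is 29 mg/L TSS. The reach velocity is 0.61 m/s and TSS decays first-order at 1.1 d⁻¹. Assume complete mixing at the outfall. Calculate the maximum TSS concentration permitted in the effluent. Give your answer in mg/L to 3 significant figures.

873 mg/L

3.7 ML/d = 0.04282 m³/s.
Travel time to the compliance point: t = 1.8e+04/0.61 = 2.951e+04 s = 0.3415 d; decay factor exp(−1.1·0.3415) = 0.6868.
So the concentration just after mixing may be at most 29/0.6868 = 42.22 mg/L.
Mass balance: 42.22·1.063 = 0.04282·Cₑ + 1.02·7.34.
Cₑ = (44.88 − 7.487) / 0.04282 = 873.1 mg/L.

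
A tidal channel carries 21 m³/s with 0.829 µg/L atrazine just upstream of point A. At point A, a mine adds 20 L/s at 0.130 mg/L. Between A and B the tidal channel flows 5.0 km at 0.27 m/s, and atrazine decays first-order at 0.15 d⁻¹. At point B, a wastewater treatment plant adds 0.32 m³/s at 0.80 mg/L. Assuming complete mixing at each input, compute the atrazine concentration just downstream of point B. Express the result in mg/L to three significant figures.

0.0129 mg/L

0.829 µg/L = 0.000829 mg/L.
20 L/s = 0.02 m³/s.
After input A: C = (21·0.000829 + 0.02·0.13) / 21.02 = 0.0009519 mg/L.
Over the 5.0 km reach to input B (t = 1.852e+04 s = 0.2143 d), decay gives C = 0.0009519·exp(−0.15·0.2143) = 0.0009218 mg/L.
After input B: C = (21.02·0.0009218 + 0.32·0.8) / 21.34 = 0.0129 mg/L.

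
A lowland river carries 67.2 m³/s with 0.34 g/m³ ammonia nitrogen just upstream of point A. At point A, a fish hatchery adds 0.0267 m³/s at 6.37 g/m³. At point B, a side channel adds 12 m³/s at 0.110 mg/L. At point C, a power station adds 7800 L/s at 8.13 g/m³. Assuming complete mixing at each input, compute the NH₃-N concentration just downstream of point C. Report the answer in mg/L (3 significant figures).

After input A: C = (67.2·0.34 + 0.0267·6.37) / 67.23 = 0.3424 mg/L.
After input B: C = (67.23·0.3424 + 12·0.11) / 79.23 = 0.3072 mg/L.
7800 L/s = 7.8 m³/s.
After input C: C = (79.23·0.3072 + 7.8·8.13) / 87.03 = 1.008 mg/L.

1.01 mg/L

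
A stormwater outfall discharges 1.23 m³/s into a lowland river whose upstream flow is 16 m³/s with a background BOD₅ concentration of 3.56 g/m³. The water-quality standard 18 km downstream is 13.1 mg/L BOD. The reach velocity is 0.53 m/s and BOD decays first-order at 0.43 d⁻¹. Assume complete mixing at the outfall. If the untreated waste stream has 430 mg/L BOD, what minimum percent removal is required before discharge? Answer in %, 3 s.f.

Travel time to the compliance point: t = 1.8e+04/0.53 = 3.396e+04 s = 0.3931 d; decay factor exp(−0.43·0.3931) = 0.8445.
So the concentration just after mixing may be at most 13.1/0.8445 = 15.51 mg/L.
Mass balance: 15.51·17.23 = 1.23·Cₑ + 16·3.56.
Cₑ = (267.3 − 56.96) / 1.23 = 171 mg/L.
Required removal = 1 − 171/430 = 60.23 %.

60.2 %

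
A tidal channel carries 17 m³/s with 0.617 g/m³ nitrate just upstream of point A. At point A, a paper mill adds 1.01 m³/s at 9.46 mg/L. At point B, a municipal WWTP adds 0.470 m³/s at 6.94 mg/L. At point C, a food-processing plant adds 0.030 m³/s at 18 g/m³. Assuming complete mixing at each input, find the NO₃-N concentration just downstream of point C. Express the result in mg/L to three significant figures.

After input A: C = (17·0.617 + 1.01·9.46) / 18.01 = 1.113 mg/L.
After input B: C = (18.01·1.113 + 0.47·6.94) / 18.48 = 1.261 mg/L.
After input C: C = (18.48·1.261 + 0.03·18) / 18.51 = 1.288 mg/L.

1.29 mg/L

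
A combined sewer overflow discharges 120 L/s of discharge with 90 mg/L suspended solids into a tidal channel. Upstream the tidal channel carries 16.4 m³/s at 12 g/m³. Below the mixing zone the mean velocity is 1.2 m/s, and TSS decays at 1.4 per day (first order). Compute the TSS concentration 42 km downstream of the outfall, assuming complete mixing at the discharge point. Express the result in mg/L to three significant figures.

7.13 mg/L

120 L/s = 0.12 m³/s.
After complete mixing, C₀ = (0.12·90 + 16.4·12) / 16.52 = 12.57 mg/L.
Travel time t = 4.2e+04 m / 1.2 m/s = 3.5e+04 s = 0.4051 d.
C = 12.57·exp(−1.4·0.4051) = 12.57·0.5672 = 7.127 mg/L.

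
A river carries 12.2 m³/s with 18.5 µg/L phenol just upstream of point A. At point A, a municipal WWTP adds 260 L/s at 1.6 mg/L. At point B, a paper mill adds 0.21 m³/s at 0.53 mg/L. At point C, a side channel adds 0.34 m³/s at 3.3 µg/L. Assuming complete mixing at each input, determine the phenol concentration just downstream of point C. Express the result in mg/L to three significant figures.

18.5 µg/L = 0.0185 mg/L.
260 L/s = 0.26 m³/s.
After input A: C = (12.2·0.0185 + 0.26·1.6) / 12.46 = 0.0515 mg/L.
After input B: C = (12.46·0.0515 + 0.21·0.53) / 12.67 = 0.05943 mg/L.
3.3 µg/L = 0.0033 mg/L.
After input C: C = (12.67·0.05943 + 0.34·0.0033) / 13.01 = 0.05796 mg/L.

0.0580 mg/L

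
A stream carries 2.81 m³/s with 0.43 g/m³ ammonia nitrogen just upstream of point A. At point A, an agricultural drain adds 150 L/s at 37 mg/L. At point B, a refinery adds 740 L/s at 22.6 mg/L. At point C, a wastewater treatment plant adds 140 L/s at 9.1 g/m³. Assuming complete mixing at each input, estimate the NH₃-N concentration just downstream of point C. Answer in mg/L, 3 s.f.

6.45 mg/L

150 L/s = 0.15 m³/s.
After input A: C = (2.81·0.43 + 0.15·37) / 2.96 = 2.283 mg/L.
740 L/s = 0.74 m³/s.
After input B: C = (2.96·2.283 + 0.74·22.6) / 3.7 = 6.347 mg/L.
140 L/s = 0.14 m³/s.
After input C: C = (3.7·6.347 + 0.14·9.1) / 3.84 = 6.447 mg/L.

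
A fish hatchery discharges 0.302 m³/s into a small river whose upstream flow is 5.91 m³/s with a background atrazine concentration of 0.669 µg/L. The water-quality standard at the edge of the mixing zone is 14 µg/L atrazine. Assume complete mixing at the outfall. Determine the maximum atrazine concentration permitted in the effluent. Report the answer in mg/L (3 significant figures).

0.669 µg/L = 0.000669 mg/L.
14 µg/L = 0.014 mg/L.
Mass balance: 0.014·6.212 = 0.302·Cₑ + 5.91·0.000669.
Cₑ = (0.08697 − 0.003954) / 0.302 = 0.2749 mg/L.

0.275 mg/L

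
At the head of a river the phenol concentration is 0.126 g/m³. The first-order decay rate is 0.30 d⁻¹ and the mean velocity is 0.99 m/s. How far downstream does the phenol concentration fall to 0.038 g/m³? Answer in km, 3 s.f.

342 km

From C = C₀·e^(−kt), t = ln(C₀/C)/k = ln(0.126/0.038)/0.30 = 1.199/0.30 = 3.996 d.
Distance = v·t = 0.99 m/s × 3.452e+05 s = 3.418e+05 m = 341.8 km.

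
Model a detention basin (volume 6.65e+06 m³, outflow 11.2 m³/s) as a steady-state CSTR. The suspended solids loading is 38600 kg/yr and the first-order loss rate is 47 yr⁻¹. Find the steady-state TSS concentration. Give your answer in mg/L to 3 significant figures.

0.0580 mg/L

Outflow Q = 11.2 m³/s × 3.156e+07 s/yr = 3.534e+08 m³/yr.
Steady-state CSTR mass balance: W = Q·C + k·V·C, so C = W/(Q + kV).
Q + kV = 3.534e+08 + 47·6.65e+06 = 6.66e+08 m³/yr.
C = 38600/6.66e+08 = 5.796e-05 kg/m³ = 0.05796 mg/L.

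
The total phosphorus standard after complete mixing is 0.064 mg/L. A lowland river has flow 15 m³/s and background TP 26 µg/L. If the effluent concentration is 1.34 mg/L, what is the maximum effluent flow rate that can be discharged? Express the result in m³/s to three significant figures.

0.447 m³/s

26 µg/L = 0.026 mg/L.
Mass balance at complete mixing: C_std·(Q_w + Q_r) = Q_w·C_e + Q_r·C_b.
Rearranging, Q_w = Q_r·(C_std − C_b)/(C_e − C_std) = 15·(0.064 − 0.026) / (1.34 − 0.064) = 0.4467 m³/s.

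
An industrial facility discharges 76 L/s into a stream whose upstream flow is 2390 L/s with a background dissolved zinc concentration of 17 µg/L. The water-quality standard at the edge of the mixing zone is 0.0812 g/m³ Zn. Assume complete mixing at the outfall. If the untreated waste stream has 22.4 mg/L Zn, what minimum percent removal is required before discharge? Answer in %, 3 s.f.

90.6 %

76 L/s = 0.076 m³/s.
2390 L/s = 2.39 m³/s.
17 µg/L = 0.017 mg/L.
Mass balance: 0.0812·2.466 = 0.076·Cₑ + 2.39·0.017.
Cₑ = (0.2002 − 0.04063) / 0.076 = 2.1 mg/L.
Required removal = 1 − 2.1/22.4 = 90.62 %.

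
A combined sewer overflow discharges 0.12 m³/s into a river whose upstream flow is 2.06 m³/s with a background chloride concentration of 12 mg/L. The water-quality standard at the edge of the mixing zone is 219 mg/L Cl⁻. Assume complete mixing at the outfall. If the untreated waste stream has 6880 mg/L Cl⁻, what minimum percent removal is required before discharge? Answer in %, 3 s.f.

45.2 %

Mass balance: 219·2.18 = 0.12·Cₑ + 2.06·12.
Cₑ = (477.4 − 24.72) / 0.12 = 3773 mg/L.
Required removal = 1 − 3773/6880 = 45.17 %.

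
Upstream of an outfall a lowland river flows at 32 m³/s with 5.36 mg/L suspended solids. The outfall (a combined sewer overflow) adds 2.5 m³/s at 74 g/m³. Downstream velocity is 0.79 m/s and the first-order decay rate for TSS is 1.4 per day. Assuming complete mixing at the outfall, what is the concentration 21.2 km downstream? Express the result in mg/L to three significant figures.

After complete mixing, C₀ = (2.5·74 + 32·5.36) / 34.5 = 10.33 mg/L.
Travel time t = 2.12e+04 m / 0.79 m/s = 2.684e+04 s = 0.3106 d.
C = 10.33·exp(−1.4·0.3106) = 10.33·0.6474 = 6.69 mg/L.

6.69 mg/L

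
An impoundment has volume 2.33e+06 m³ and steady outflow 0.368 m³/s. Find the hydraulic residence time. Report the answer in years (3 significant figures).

Q = 0.368 m³/s × 3.156e+07 s/yr = 1.161e+07 m³/yr.
Hydraulic residence time τ = V/Q = 2.33e+06/1.161e+07 = 0.2006 yr.

0.201 yr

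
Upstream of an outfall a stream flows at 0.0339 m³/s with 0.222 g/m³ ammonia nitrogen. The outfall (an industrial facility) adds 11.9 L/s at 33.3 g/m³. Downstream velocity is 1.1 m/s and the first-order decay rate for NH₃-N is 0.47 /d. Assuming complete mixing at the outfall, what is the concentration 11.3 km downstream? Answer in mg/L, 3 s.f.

8.34 mg/L

11.9 L/s = 0.0119 m³/s.
After complete mixing, C₀ = (0.0119·33.3 + 0.0339·0.222) / 0.0458 = 8.817 mg/L.
Travel time t = 1.13e+04 m / 1.1 m/s = 1.027e+04 s = 0.1189 d.
C = 8.817·exp(−0.47·0.1189) = 8.817·0.9457 = 8.337 mg/L.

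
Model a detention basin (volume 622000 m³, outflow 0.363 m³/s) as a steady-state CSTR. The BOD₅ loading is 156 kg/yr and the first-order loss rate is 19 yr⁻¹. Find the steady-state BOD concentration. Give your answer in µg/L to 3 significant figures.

6.70 µg/L

Outflow Q = 0.363 m³/s × 3.156e+07 s/yr = 1.146e+07 m³/yr.
Steady-state CSTR mass balance: W = Q·C + k·V·C, so C = W/(Q + kV).
Q + kV = 1.146e+07 + 19·622000 = 2.327e+07 m³/yr.
C = 156/2.327e+07 = 6.703e-06 kg/m³ = 0.006703 mg/L = 6.703 µg/L.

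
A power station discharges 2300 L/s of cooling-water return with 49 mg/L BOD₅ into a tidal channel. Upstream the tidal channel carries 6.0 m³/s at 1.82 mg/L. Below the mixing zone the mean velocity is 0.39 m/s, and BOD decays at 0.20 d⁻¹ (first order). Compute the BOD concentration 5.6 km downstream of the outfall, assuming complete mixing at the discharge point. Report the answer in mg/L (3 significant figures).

14.4 mg/L

2300 L/s = 2.3 m³/s.
After complete mixing, C₀ = (2.3·49 + 6·1.82) / 8.3 = 14.89 mg/L.
Travel time t = 5600 m / 0.39 m/s = 1.436e+04 s = 0.1662 d.
C = 14.89·exp(−0.20·0.1662) = 14.89·0.9673 = 14.41 mg/L.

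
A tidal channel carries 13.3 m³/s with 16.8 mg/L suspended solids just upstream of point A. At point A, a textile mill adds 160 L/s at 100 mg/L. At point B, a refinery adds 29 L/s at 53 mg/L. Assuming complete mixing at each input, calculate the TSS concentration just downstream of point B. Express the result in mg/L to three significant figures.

160 L/s = 0.16 m³/s.
After input A: C = (13.3·16.8 + 0.16·100) / 13.46 = 17.79 mg/L.
29 L/s = 0.029 m³/s.
After input B: C = (13.46·17.79 + 0.029·53) / 13.49 = 17.86 mg/L.

17.9 mg/L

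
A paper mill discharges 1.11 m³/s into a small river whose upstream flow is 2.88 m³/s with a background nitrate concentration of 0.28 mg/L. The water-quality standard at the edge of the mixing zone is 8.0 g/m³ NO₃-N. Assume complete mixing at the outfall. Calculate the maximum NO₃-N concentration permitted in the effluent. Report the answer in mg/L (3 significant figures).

28.0 mg/L

Mass balance: 8·3.99 = 1.11·Cₑ + 2.88·0.28.
Cₑ = (31.92 − 0.8064) / 1.11 = 28.03 mg/L.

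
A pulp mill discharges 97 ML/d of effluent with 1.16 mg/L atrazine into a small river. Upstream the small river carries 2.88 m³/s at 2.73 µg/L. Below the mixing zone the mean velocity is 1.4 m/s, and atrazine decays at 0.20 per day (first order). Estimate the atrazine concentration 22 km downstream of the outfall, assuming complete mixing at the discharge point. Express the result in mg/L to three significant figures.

0.316 mg/L

97 ML/d = 1.123 m³/s.
2.73 µg/L = 0.00273 mg/L.
After complete mixing, C₀ = (1.123·1.16 + 2.88·0.00273) / 4.003 = 0.3273 mg/L.
Travel time t = 2.2e+04 m / 1.4 m/s = 1.571e+04 s = 0.1819 d.
C = 0.3273·exp(−0.20·0.1819) = 0.3273·0.9643 = 0.3156 mg/L.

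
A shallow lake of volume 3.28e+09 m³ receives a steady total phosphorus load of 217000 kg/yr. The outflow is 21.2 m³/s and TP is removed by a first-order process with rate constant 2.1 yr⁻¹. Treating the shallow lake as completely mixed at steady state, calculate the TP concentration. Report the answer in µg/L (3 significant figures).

Outflow Q = 21.2 m³/s × 3.156e+07 s/yr = 6.69e+08 m³/yr.
Steady-state CSTR mass balance: W = Q·C + k·V·C, so C = W/(Q + kV).
Q + kV = 6.69e+08 + 2.1·3.28e+09 = 7.557e+09 m³/yr.
C = 217000/7.557e+09 = 2.872e-05 kg/m³ = 0.02872 mg/L = 28.72 µg/L.

28.7 µg/L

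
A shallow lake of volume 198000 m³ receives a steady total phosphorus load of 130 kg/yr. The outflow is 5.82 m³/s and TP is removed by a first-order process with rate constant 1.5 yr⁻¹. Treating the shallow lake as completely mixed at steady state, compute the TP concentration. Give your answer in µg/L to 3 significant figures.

0.707 µg/L

Outflow Q = 5.82 m³/s × 3.156e+07 s/yr = 1.837e+08 m³/yr.
Steady-state CSTR mass balance: W = Q·C + k·V·C, so C = W/(Q + kV).
Q + kV = 1.837e+08 + 1.5·198000 = 1.84e+08 m³/yr.
C = 130/1.84e+08 = 7.067e-07 kg/m³ = 0.0007067 mg/L = 0.7067 µg/L.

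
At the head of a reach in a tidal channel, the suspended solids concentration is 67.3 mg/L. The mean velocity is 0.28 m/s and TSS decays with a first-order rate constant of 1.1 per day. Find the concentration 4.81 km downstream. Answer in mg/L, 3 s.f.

54.1 mg/L

Travel time t = 4.81 km / 0.28 m/s = 4810/0.28 = 1.718e+04 s = 0.1988 d.
First-order decay: C = 67.3·exp(−1.1·0.1988) = 67.3·0.8036 = 54.08 mg/L.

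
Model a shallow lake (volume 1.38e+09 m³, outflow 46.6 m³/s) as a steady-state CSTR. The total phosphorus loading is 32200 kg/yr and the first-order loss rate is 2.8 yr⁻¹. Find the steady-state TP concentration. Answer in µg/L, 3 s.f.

Outflow Q = 46.6 m³/s × 3.156e+07 s/yr = 1.471e+09 m³/yr.
Steady-state CSTR mass balance: W = Q·C + k·V·C, so C = W/(Q + kV).
Q + kV = 1.471e+09 + 2.8·1.38e+09 = 5.335e+09 m³/yr.
C = 32200/5.335e+09 = 6.036e-06 kg/m³ = 0.006036 mg/L = 6.036 µg/L.

6.04 µg/L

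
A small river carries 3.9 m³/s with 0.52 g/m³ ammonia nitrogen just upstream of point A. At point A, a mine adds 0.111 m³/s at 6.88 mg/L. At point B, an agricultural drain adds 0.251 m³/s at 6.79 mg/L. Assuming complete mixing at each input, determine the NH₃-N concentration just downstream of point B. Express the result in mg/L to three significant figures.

After input A: C = (3.9·0.52 + 0.111·6.88) / 4.011 = 0.696 mg/L.
After input B: C = (4.011·0.696 + 0.251·6.79) / 4.262 = 1.055 mg/L.

1.05 mg/L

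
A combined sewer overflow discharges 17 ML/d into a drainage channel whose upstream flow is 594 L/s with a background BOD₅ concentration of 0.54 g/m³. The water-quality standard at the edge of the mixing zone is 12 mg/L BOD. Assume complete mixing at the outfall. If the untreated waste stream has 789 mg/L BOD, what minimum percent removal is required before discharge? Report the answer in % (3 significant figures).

17 ML/d = 0.1968 m³/s.
594 L/s = 0.594 m³/s.
Mass balance: 12·0.7908 = 0.1968·Cₑ + 0.594·0.54.
Cₑ = (9.489 − 0.3208) / 0.1968 = 46.6 mg/L.
Required removal = 1 − 46.6/789 = 94.09 %.

94.1 %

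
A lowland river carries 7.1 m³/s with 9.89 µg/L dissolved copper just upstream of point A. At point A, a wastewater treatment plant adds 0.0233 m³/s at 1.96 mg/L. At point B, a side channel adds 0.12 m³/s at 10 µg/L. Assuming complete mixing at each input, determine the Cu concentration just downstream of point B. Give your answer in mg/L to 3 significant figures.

9.89 µg/L = 0.00989 mg/L.
After input A: C = (7.1·0.00989 + 0.0233·1.96) / 7.123 = 0.01627 mg/L.
10 µg/L = 0.01 mg/L.
After input B: C = (7.123·0.01627 + 0.12·0.01) / 7.243 = 0.01616 mg/L.

0.0162 mg/L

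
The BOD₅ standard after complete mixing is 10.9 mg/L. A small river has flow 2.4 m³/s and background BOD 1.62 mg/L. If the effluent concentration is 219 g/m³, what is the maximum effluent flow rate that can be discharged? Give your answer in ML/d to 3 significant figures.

9.25 ML/d

Mass balance at complete mixing: C_std·(Q_w + Q_r) = Q_w·C_e + Q_r·C_b.
Rearranging, Q_w = Q_r·(C_std − C_b)/(C_e − C_std) = 2.4·(10.9 − 1.62) / (219 − 10.9) = 0.107 m³/s.
= 9.247 ML/d.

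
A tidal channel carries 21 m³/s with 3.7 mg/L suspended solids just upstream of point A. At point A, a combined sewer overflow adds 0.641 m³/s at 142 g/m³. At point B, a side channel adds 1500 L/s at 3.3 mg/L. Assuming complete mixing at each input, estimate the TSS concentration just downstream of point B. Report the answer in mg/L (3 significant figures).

After input A: C = (21·3.7 + 0.641·142) / 21.64 = 7.796 mg/L.
1500 L/s = 1.5 m³/s.
After input B: C = (21.64·7.796 + 1.5·3.3) / 23.14 = 7.505 mg/L.

7.50 mg/L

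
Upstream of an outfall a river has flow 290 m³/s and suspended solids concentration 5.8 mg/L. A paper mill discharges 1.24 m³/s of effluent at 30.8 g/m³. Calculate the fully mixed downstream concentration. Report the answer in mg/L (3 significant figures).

5.91 mg/L

Conservation of mass across the mixing zone: C = (1.24·30.8 + 290·5.8) / (1.24 + 290) = 1720/291.2 = 5.906 mg/L.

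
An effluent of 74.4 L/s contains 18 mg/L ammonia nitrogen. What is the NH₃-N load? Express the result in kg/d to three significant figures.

116 kg/d

74.4 L/s = 0.0744 m³/s.
Mass flux = Q·C = 0.0744 m³/s × 18 g/m³ = 1.339 g/s.
= 1.339 g/s × 86.4 = 115.7 kg/d.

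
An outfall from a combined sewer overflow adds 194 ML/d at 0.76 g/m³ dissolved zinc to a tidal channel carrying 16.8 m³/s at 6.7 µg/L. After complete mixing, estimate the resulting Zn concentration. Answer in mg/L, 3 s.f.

194 ML/d = 2.245 m³/s.
6.7 µg/L = 0.0067 mg/L.
Conservation of mass across the mixing zone: C = (2.245·0.76 + 16.8·0.0067) / (2.245 + 16.8) = 1.819/19.05 = 0.09551 mg/L.

0.0955 mg/L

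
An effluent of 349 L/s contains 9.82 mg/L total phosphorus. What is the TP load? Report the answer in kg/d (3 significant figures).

296 kg/d

349 L/s = 0.349 m³/s.
Mass flux = Q·C = 0.349 m³/s × 9.82 g/m³ = 3.427 g/s.
= 3.427 g/s × 86.4 = 296.1 kg/d.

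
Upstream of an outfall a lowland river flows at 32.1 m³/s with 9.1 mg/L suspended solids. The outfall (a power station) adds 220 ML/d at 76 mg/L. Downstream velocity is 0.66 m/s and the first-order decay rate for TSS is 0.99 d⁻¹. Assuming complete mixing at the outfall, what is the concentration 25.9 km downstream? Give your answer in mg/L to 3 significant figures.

220 ML/d = 2.546 m³/s.
After complete mixing, C₀ = (2.546·76 + 32.1·9.1) / 34.65 = 14.02 mg/L.
Travel time t = 2.59e+04 m / 0.66 m/s = 3.924e+04 s = 0.4542 d.
C = 14.02·exp(−0.99·0.4542) = 14.02·0.6378 = 8.941 mg/L.

8.94 mg/L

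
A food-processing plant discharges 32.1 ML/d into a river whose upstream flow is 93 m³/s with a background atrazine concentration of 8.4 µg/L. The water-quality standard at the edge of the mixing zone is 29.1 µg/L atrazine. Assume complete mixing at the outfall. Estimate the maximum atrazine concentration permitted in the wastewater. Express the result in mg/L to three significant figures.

5.21 mg/L

32.1 ML/d = 0.3715 m³/s.
8.4 µg/L = 0.0084 mg/L.
29.1 µg/L = 0.0291 mg/L.
Mass balance: 0.0291·93.37 = 0.3715·Cₑ + 93·0.0084.
Cₑ = (2.717 − 0.7812) / 0.3715 = 5.211 mg/L.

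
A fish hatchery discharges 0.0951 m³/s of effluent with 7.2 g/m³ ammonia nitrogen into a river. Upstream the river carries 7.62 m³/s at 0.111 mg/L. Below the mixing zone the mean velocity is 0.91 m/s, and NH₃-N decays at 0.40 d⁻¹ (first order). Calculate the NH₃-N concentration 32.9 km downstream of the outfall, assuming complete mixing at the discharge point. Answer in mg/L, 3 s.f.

0.168 mg/L

After complete mixing, C₀ = (0.0951·7.2 + 7.62·0.111) / 7.715 = 0.1984 mg/L.
Travel time t = 3.29e+04 m / 0.91 m/s = 3.615e+04 s = 0.4184 d.
C = 0.1984·exp(−0.40·0.4184) = 0.1984·0.8459 = 0.1678 mg/L.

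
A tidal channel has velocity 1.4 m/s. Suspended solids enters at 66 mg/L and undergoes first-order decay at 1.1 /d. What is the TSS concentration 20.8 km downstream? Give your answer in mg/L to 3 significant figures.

54.6 mg/L

Travel time t = 20.8 km / 1.4 m/s = 2.08e+04/1.4 = 1.486e+04 s = 0.172 d.
First-order decay: C = 66·exp(−1.1·0.172) = 66·0.8277 = 54.63 mg/L.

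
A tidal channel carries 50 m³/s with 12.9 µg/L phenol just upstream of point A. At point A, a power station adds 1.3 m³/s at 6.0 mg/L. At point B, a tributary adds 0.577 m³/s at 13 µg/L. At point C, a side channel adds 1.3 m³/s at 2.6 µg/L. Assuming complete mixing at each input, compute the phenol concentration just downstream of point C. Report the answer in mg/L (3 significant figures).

0.159 mg/L

12.9 µg/L = 0.0129 mg/L.
After input A: C = (50·0.0129 + 1.3·6) / 51.3 = 0.1646 mg/L.
13 µg/L = 0.013 mg/L.
After input B: C = (51.3·0.1646 + 0.577·0.013) / 51.88 = 0.1629 mg/L.
2.6 µg/L = 0.0026 mg/L.
After input C: C = (51.88·0.1629 + 1.3·0.0026) / 53.18 = 0.159 mg/L.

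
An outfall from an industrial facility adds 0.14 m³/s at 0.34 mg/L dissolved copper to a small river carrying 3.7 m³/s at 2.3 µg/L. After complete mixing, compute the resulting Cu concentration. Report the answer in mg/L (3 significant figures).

2.3 µg/L = 0.0023 mg/L.
Conservation of mass across the mixing zone: C = (0.14·0.34 + 3.7·0.0023) / (0.14 + 3.7) = 0.05611/3.84 = 0.01461 mg/L.

0.0146 mg/L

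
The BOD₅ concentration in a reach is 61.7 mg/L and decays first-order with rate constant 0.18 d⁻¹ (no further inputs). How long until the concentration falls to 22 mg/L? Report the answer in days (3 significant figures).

t = ln(C₀/C)/k = ln(61.7/22)/0.18 = 1.031/0.18 = 5.729 d.

5.73 d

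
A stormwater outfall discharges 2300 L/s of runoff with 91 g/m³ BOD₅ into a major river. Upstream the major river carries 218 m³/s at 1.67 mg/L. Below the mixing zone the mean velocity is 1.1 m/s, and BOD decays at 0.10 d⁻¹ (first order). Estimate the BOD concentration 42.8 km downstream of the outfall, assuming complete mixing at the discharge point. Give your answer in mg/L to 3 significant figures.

2.49 mg/L

2300 L/s = 2.3 m³/s.
After complete mixing, C₀ = (2.3·91 + 218·1.67) / 220.3 = 2.603 mg/L.
Travel time t = 4.28e+04 m / 1.1 m/s = 3.891e+04 s = 0.4503 d.
C = 2.603·exp(−0.10·0.4503) = 2.603·0.956 = 2.488 mg/L.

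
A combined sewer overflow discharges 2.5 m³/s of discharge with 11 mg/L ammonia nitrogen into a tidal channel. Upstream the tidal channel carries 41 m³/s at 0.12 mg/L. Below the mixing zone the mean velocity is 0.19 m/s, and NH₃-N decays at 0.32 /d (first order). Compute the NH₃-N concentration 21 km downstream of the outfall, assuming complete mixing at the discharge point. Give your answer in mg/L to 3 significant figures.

0.495 mg/L

After complete mixing, C₀ = (2.5·11 + 41·0.12) / 43.5 = 0.7453 mg/L.
Travel time t = 2.1e+04 m / 0.19 m/s = 1.105e+05 s = 1.279 d.
C = 0.7453·exp(−0.32·1.279) = 0.7453·0.6641 = 0.4949 mg/L.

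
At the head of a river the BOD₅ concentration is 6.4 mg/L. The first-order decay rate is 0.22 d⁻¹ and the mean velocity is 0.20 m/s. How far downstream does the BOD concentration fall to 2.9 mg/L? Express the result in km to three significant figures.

62.2 km

From C = C₀·e^(−kt), t = ln(C₀/C)/k = ln(6.4/2.9)/0.22 = 0.7916/0.22 = 3.598 d.
Distance = v·t = 0.20 m/s × 3.109e+05 s = 6.218e+04 m = 62.18 km.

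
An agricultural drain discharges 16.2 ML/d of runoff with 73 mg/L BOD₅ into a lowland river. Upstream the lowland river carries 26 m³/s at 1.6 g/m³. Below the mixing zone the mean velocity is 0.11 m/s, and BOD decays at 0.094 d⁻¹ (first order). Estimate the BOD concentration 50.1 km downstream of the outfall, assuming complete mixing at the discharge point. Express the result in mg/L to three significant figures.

1.29 mg/L

16.2 ML/d = 0.1875 m³/s.
After complete mixing, C₀ = (0.1875·73 + 26·1.6) / 26.19 = 2.111 mg/L.
Travel time t = 5.01e+04 m / 0.11 m/s = 4.555e+05 s = 5.271 d.
C = 2.111·exp(−0.094·5.271) = 2.111·0.6093 = 1.286 mg/L.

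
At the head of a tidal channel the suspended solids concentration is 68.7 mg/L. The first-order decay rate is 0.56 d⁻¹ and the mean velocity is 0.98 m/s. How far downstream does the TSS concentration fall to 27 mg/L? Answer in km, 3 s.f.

141 km

From C = C₀·e^(−kt), t = ln(C₀/C)/k = ln(68.7/27)/0.56 = 0.9339/0.56 = 1.668 d.
Distance = v·t = 0.98 m/s × 1.441e+05 s = 1.412e+05 m = 141.2 km.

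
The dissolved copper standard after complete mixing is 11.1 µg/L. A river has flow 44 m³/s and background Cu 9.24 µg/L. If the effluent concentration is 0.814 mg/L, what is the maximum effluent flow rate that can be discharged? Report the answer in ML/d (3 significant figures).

9.24 µg/L = 0.00924 mg/L.
11.1 µg/L = 0.0111 mg/L.
Mass balance at complete mixing: C_std·(Q_w + Q_r) = Q_w·C_e + Q_r·C_b.
Rearranging, Q_w = Q_r·(C_std − C_b)/(C_e − C_std) = 44·(0.0111 − 0.00924) / (0.814 − 0.0111) = 0.1019 m³/s.
= 8.807 ML/d.

8.81 ML/d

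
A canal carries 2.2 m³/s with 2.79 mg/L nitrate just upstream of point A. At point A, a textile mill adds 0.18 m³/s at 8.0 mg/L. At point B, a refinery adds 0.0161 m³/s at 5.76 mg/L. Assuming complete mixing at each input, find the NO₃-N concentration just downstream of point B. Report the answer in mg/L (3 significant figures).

3.20 mg/L

After input A: C = (2.2·2.79 + 0.18·8) / 2.38 = 3.184 mg/L.
After input B: C = (2.38·3.184 + 0.0161·5.76) / 2.396 = 3.201 mg/L.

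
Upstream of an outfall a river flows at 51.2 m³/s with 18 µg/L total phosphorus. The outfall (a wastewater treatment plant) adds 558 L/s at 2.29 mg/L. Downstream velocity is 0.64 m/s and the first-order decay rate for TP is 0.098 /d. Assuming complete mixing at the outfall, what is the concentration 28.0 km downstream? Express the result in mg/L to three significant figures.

558 L/s = 0.558 m³/s.
18 µg/L = 0.018 mg/L.
After complete mixing, C₀ = (0.558·2.29 + 51.2·0.018) / 51.76 = 0.04249 mg/L.
Travel time t = 2.8e+04 m / 0.64 m/s = 4.375e+04 s = 0.5064 d.
C = 0.04249·exp(−0.098·0.5064) = 0.04249·0.9516 = 0.04044 mg/L.

0.0404 mg/L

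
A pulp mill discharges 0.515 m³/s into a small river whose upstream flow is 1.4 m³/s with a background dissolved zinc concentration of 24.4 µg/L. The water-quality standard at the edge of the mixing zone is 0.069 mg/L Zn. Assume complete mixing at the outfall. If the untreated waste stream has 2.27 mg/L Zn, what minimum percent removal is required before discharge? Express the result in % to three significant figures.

24.4 µg/L = 0.0244 mg/L.
Mass balance: 0.069·1.915 = 0.515·Cₑ + 1.4·0.0244.
Cₑ = (0.1321 − 0.03416) / 0.515 = 0.1902 mg/L.
Required removal = 1 − 0.1902/2.27 = 91.62 %.

91.6 %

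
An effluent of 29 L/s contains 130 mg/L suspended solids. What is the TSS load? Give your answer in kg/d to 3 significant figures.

326 kg/d

29 L/s = 0.029 m³/s.
Mass flux = Q·C = 0.029 m³/s × 130 g/m³ = 3.77 g/s.
= 3.77 g/s × 86.4 = 325.7 kg/d.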